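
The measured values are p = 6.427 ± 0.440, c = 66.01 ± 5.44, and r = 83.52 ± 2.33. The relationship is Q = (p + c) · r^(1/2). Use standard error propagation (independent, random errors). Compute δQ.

Let u = p + c = 72.44. δu = √(δp² + δc²) = √(0.194 + 29.6) = 5.46, so δu/u = 0.0753.
Q is then a monomial in u, r:
δQ/Q = √((δu/u)² + (½·δr/r)²) = √(0.00568 + 0.000195) = 0.0766
Q = 662.0, so δQ = 0.0766 × 662.0 = 50.7.

50.7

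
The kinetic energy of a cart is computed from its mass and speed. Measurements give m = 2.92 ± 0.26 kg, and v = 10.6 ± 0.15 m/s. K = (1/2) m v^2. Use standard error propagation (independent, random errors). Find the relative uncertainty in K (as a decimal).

0.0934

Products/powers → add relative errors in quadrature, weighted by exponent:
  (1·δm/m)² = (1×0.0890)² = 0.00793;  (2·δv/v)² = (2×0.0142)² = 0.000801
δK/K = √(0.00873) = 0.0934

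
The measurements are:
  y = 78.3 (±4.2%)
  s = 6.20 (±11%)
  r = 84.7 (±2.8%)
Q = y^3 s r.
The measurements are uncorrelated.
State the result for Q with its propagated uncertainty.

Q is a product of powers, so relative uncertainties combine in quadrature:
  (3·δy/y)² = (3×0.0420)² = 0.0159;  (1·δs/s)² = (1×0.110)² = 0.0121;  (1·δr/r)² = (1×0.0280)² = 0.000784
δQ/Q = √(0.0288) = 0.170
Q = 2.52e+08, so δQ = 0.170 × 2.52e+08 = 4.28e+07.

(2.52 ± 0.428) × 10^8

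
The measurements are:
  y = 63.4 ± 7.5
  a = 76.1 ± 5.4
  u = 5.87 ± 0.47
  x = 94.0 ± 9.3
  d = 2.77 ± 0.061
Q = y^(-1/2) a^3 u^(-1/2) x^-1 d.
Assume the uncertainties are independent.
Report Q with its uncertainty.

673 ± 166

Since Q is a product/quotient, work with relative uncertainties:
  (−½·δy/y)² = (-0.5×0.118)² = 0.00350;  (3·δa/a)² = (3×0.0710)² = 0.0453;  (−½·δu/u)² = (-0.5×0.0801)² = 0.00160;  (-1·δx/x)² = (-1×0.0989)² = 0.00979;  (1·δd/d)² = (1×0.0220)² = 0.000485
δQ/Q = √(0.0607) = 0.246
Q = 673, so δQ = 0.246 × 673 = 166.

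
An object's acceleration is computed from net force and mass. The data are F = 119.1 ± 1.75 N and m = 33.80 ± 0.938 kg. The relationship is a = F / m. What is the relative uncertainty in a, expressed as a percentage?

3.14%

Since a is a product/quotient, work with relative uncertainties:
  (1·δF/F)² = (1×0.0147)² = 0.000216;  (-1·δm/m)² = (-1×0.0278)² = 0.000770
δa/a = √(0.000986) = 0.0314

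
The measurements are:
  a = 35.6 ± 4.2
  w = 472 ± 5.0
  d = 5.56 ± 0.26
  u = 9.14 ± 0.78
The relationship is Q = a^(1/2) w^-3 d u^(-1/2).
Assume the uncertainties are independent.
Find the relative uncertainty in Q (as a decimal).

0.0922

For a monomial Q ∝ a^(1/2), w^-3, d, u^(-1/2), fractional errors add in quadrature:
  (½·δa/a)² = (0.5×0.118)² = 0.00348;  (-3·δw/w)² = (-3×0.0106)² = 0.00101;  (1·δd/d)² = (1×0.0468)² = 0.00219;  (−½·δu/u)² = (-0.5×0.0853)² = 0.00182
δQ/Q = √(0.00850) = 0.0922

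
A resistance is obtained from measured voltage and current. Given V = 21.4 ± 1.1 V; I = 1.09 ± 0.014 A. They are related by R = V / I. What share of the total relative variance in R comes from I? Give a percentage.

(δR/R)² = (1·δV/V)² + (-1·δI/I)²
  V term: (1×0.0514)² = 0.00264
  I term: (-1×0.0128)² = 0.000165
Total = 0.00281. Share from I = 0.000165/0.00281 = 0.0588.

5.88%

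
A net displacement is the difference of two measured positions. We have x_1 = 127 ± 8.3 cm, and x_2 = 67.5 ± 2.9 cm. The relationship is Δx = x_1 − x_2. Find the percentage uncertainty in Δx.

For a sum/difference, combine absolute errors in quadrature:
  (δx_1)² = 68.9;  (δx_2)² = 8.41
δΔx = √(77.3) = 8.79 cm
Δx = 59.5 cm, so δΔx/Δx = 8.79/59.5 = 0.148.

14.8%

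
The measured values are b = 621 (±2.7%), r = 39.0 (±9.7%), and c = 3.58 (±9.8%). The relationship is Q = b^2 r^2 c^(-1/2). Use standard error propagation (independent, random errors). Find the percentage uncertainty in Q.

Since Q is a product/quotient, work with relative uncertainties:
  (2·δb/b)² = (2×0.0270)² = 0.00292;  (2·δr/r)² = (2×0.0970)² = 0.0376;  (−½·δc/c)² = (-0.5×0.0980)² = 0.00240
δQ/Q = √(0.0430) = 0.207

20.7%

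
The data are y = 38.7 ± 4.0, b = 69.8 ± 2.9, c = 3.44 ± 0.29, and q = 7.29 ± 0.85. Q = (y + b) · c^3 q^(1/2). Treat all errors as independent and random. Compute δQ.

3140

Let u = y + b = 108. δu = √(δy² + δb²) = √(16.0 + 8.41) = 4.94, so δu/u = 0.0455.
Q is then a monomial in u, c, q:
δQ/Q = √((δu/u)² + (3·δc/c)² + (½·δq/q)²) = √(0.00207 + 0.0640 + 0.00340) = 0.264
Q = 11900, so δQ = 0.264 × 11900 = 3140.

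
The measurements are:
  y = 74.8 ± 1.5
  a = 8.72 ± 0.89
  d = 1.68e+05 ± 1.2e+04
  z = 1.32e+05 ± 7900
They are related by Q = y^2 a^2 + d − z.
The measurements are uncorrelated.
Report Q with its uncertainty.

(4.61 ± 0.897) × 10^5

Let p = y^2·a^2 = 4.25e+05. δp/p = √((2·δy/y)² + (2·δa/a)²) = √(0.00161 + 0.0417) = 0.208, so δp = 88500.
Q = p + d − z: δQ = √(δp² + δd² + δz²) = √(7.83e+09 + 1.44e+08 + 6.24e+07) = 89700
Q = 4.61e+05.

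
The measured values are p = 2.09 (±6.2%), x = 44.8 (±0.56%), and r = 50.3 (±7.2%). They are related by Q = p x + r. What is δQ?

Let w = p·x = 93.6. δw/w = √((1·δp/p)² + (1·δx/x)²) = √(0.00384 + 3.14e-05) = 0.0623, so δw = 5.83.
Q = w + r: δQ = √(δw² + δr²) = √(34.0 + 13.1) = 6.86

6.86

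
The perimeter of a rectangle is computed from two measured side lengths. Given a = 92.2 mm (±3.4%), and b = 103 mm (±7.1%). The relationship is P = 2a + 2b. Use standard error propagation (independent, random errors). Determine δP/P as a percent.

For a sum/difference, combine absolute errors in quadrature:
  (2·δa)² = 39.3;  (2·δb)² = 214
δP = √(253) = 15.9 mm
P = 390 mm, so δP/P = 15.9/390 = 0.0408.

4.08%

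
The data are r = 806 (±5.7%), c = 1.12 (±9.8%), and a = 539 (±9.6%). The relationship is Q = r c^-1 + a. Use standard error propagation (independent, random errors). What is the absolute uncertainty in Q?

Let p = r·c^-1 = 720. δp/p = √((1·δr/r)² + (-1·δc/c)²) = √(0.00325 + 0.00960) = 0.113, so δp = 81.6.
Q = p + a: δQ = √(δp² + δa²) = √(6660 + 2680) = 96.6

96.6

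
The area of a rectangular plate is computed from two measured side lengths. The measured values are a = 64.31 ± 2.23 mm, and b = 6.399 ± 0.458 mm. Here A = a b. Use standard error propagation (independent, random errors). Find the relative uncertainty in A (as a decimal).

0.0795

Relative error in a monomial: (δA/A)² = Σ (nᵢ · δxᵢ/xᵢ)².
  (1·δa/a)² = (1×0.0347)² = 0.00120;  (1·δb/b)² = (1×0.0716)² = 0.00512
δA/A = √(0.00633) = 0.0795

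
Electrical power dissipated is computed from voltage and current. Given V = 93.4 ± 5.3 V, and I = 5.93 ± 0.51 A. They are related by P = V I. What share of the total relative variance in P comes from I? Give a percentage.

69.7%

(δP/P)² = (1·δV/V)² + (1·δI/I)²
  V term: (1×0.0567)² = 0.00322
  I term: (1×0.0860)² = 0.00740
Total = 0.0106. Share from I = 0.00740/0.0106 = 0.697.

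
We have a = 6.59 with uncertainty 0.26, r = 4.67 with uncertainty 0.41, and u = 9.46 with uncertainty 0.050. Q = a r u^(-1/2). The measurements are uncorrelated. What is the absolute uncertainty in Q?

0.963

Since Q is a product/quotient, work with relative uncertainties:
  (1·δa/a)² = (1×0.0395)² = 0.00156;  (1·δr/r)² = (1×0.0878)² = 0.00771;  (−½·δu/u)² = (-0.5×0.00529)² = 6.98e-06
δQ/Q = √(0.00927) = 0.0963
Q = 10.0, so δQ = 0.0963 × 10.0 = 0.963.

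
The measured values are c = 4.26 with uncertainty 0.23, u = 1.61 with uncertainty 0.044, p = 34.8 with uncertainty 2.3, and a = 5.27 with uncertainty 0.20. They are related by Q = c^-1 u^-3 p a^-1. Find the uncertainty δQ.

Relative error in a monomial: (δQ/Q)² = Σ (nᵢ · δxᵢ/xᵢ)².
  (-1·δc/c)² = (-1×0.0540)² = 0.00291;  (-3·δu/u)² = (-3×0.0273)² = 0.00672;  (1·δp/p)² = (1×0.0661)² = 0.00437;  (-1·δa/a)² = (-1×0.0380)² = 0.00144
δQ/Q = √(0.0154) = 0.124
Q = 0.371, so δQ = 0.124 × 0.371 = 0.0462.

0.0462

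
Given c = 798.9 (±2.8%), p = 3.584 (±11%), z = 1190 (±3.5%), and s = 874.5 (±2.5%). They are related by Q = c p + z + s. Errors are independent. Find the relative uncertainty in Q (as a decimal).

0.0666

Let w = c·p = 2863. δw/w = √((1·δc/c)² + (1·δp/p)²) = √(0.000784 + 0.0121) = 0.114, so δw = 325.
Q = w + z + s: δQ = √(δw² + δz² + δs²) = √(1.06e+05 + 1730 + 478) = 328
Q = 4928, so δQ/Q = 328/4928 = 0.0666.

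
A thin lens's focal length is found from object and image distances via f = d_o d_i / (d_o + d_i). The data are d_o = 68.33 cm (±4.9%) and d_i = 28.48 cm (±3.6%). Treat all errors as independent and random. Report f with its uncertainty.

20.10 ± 0.587 cm

∂f/∂d_o = (d_i/(d_o+d_i))² = 0.0865;  ∂f/∂d_i = (d_o/(d_o+d_i))² = 0.498
δf = √((∂f/∂d_o · δd_o)² + (∂f/∂d_i · δd_i)²) = √(0.0840 + 0.261) = 0.587 cm
f = 20.10 cm.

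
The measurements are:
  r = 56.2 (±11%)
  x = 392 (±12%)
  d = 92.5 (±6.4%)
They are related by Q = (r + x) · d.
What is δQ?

5130

Let u = r + x = 448. δu = √(δr² + δx²) = √(38.2 + 2210) = 47.4, so δu/u = 0.106.
Q is then a monomial in u, d:
δQ/Q = √((δu/u)² + (1·δd/d)²) = √(0.0112 + 0.00410) = 0.124
Q = 41500, so δQ = 0.124 × 41500 = 5130.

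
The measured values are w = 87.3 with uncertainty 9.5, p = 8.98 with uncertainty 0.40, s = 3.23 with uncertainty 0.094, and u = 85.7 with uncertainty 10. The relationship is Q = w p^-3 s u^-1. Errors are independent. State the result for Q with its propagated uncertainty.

0.00454 ± 0.000955

For a monomial Q ∝ w, p^-3, s, u^-1, fractional errors add in quadrature:
  (1·δw/w)² = (1×0.109)² = 0.0118;  (-3·δp/p)² = (-3×0.0445)² = 0.0179;  (1·δs/s)² = (1×0.0291)² = 0.000847;  (-1·δu/u)² = (-1×0.117)² = 0.0136
δQ/Q = √(0.0442) = 0.210
Q = 0.00454, so δQ = 0.210 × 0.00454 = 0.000955.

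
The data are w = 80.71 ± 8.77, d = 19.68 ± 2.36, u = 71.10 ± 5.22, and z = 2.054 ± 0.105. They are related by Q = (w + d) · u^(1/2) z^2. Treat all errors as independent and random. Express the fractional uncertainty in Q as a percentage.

14.1%

Let h = w + d = 100.4. δh = √(δw² + δd²) = √(76.9 + 5.57) = 9.08, so δh/h = 0.0905.
Q is then a monomial in h, u, z:
δQ/Q = √((δh/h)² + (½·δu/u)² + (2·δz/z)²) = √(0.00818 + 0.00135 + 0.0105) = 0.141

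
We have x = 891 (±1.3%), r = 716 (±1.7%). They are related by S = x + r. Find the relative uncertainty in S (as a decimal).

Each term contributes (cᵢ δxᵢ)² to (δS)²:
  (δx)² = 134;  (δr)² = 148
δS = √(282) = 16.8
S = 1610, so δS/S = 16.8/1610 = 0.0105.

0.0105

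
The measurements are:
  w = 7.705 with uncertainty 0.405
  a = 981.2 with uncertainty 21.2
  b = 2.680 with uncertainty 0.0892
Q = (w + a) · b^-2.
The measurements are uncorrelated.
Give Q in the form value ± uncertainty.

Let u = w + a = 988.9. δu = √(δw² + δa²) = √(0.164 + 449) = 21.2, so δu/u = 0.0214.
Q is then a monomial in u, b:
δQ/Q = √((δu/u)² + (-2·δb/b)²) = √(0.000460 + 0.00443) = 0.0699
Q = 137.7, so δQ = 0.0699 × 137.7 = 9.63.

137.7 ± 9.63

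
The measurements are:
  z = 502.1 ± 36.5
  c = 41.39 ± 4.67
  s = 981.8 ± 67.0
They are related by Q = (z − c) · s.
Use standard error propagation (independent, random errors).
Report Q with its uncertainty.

Let u = z − c = 460.7. δu = √(δz² + δc²) = √(1330 + 21.8) = 36.8, so δu/u = 0.0799.
Q is then a monomial in u, s:
δQ/Q = √((δu/u)² + (1·δs/s)²) = √(0.00638 + 0.00466) = 0.105
Q = 452300, so δQ = 0.105 × 452300 = 47500.

452300 ± 47500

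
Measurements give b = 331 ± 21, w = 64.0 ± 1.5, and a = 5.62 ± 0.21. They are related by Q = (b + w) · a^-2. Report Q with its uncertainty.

Let u = b + w = 395. δu = √(δb² + δw²) = √(441 + 2.25) = 21.1, so δu/u = 0.0533.
Q is then a monomial in u, a:
δQ/Q = √((δu/u)² + (-2·δa/a)²) = √(0.00284 + 0.00559) = 0.0918
Q = 12.5, so δQ = 0.0918 × 12.5 = 1.15.

12.5 ± 1.15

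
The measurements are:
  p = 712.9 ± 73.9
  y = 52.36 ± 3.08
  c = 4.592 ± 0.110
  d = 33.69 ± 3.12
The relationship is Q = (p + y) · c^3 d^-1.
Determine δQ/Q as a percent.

15.2%

Let u = p + y = 765.3. δu = √(δp² + δy²) = √(5460 + 9.49) = 74.0, so δu/u = 0.0967.
Q is then a monomial in u, c, d:
δQ/Q = √((δu/u)² + (3·δc/c)² + (-1·δd/d)²) = √(0.00934 + 0.00516 + 0.00858) = 0.152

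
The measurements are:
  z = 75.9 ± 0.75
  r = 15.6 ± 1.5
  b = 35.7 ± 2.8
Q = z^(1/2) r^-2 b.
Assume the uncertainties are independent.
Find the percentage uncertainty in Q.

20.8%

Each factor contributes (exponent × relative error)² to (δQ/Q)²:
  (½·δz/z)² = (0.5×0.00988)² = 2.44e-05;  (-2·δr/r)² = (-2×0.0962)² = 0.0370;  (1·δb/b)² = (1×0.0784)² = 0.00615
δQ/Q = √(0.0432) = 0.208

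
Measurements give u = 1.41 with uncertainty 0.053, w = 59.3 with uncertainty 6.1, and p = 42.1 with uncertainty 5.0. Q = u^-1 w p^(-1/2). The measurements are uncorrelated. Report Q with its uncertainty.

Relative error in a monomial: (δQ/Q)² = Σ (nᵢ · δxᵢ/xᵢ)².
  (-1·δu/u)² = (-1×0.0376)² = 0.00141;  (1·δw/w)² = (1×0.103)² = 0.0106;  (−½·δp/p)² = (-0.5×0.119)² = 0.00353
δQ/Q = √(0.0155) = 0.125
Q = 6.48, so δQ = 0.125 × 6.48 = 0.808.

6.48 ± 0.808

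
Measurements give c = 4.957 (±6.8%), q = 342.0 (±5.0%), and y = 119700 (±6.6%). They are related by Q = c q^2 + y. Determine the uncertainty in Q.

70600

Let p = c·q^2 = 579800. δp/p = √((1·δc/c)² + (2·δq/q)²) = √(0.00462 + 0.0100) = 0.121, so δp = 70100.
Q = p + y: δQ = √(δp² + δy²) = √(4.92e+09 + 6.24e+07) = 70600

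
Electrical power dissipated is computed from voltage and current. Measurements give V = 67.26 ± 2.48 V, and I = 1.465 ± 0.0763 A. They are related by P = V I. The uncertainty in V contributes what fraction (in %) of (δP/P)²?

(δP/P)² = (1·δV/V)² + (1·δI/I)²
  V term: (1×0.0369)² = 0.00136
  I term: (1×0.0521)² = 0.00271
Total = 0.00407. Share from V = 0.00136/0.00407 = 0.334.

33.4%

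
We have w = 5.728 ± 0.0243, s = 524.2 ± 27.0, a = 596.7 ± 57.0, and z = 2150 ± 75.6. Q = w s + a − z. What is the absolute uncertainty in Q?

Let p = w·s = 3003. δp/p = √((1·δw/w)² + (1·δs/s)²) = √(1.8e-05 + 0.00265) = 0.0517, so δp = 155.
Q = p + a − z: δQ = √(δp² + δa² + δz²) = √(24100 + 3250 + 5720) = 182

182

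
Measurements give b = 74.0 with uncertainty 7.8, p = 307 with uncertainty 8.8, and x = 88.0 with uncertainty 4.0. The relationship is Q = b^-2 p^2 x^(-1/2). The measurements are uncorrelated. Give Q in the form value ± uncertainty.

1.83 ± 0.403

Products/powers → add relative errors in quadrature, weighted by exponent:
  (-2·δb/b)² = (-2×0.105)² = 0.0444;  (2·δp/p)² = (2×0.0287)² = 0.00329;  (−½·δx/x)² = (-0.5×0.0455)² = 0.000517
δQ/Q = √(0.0482) = 0.220
Q = 1.83, so δQ = 0.220 × 1.83 = 0.403.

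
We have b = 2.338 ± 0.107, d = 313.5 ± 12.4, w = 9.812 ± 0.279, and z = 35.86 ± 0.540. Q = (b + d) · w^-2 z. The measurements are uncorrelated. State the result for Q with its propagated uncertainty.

117.6 ± 8.32

Let u = b + d = 315.8. δu = √(δb² + δd²) = √(0.0114 + 154) = 12.4, so δu/u = 0.0393.
Q is then a monomial in u, w, z:
δQ/Q = √((δu/u)² + (-2·δw/w)² + (1·δz/z)²) = √(0.00154 + 0.00323 + 0.000227) = 0.0707
Q = 117.6, so δQ = 0.0707 × 117.6 = 8.32.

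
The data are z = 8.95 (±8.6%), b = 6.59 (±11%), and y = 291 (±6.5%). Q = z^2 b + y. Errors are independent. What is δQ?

109

Let p = z^2·b = 528. δp/p = √((2·δz/z)² + (1·δb/b)²) = √(0.0296 + 0.0121) = 0.204, so δp = 108.
Q = p + y: δQ = √(δp² + δy²) = √(11600 + 358) = 109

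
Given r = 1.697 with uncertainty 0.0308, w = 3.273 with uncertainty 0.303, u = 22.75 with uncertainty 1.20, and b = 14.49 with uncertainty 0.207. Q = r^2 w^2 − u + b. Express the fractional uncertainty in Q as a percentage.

26.3%

Let p = r^2·w^2 = 30.85. δp/p = √((2·δr/r)² + (2·δw/w)²) = √(0.00132 + 0.0343) = 0.189, so δp = 5.82.
Q = p − u + b: δQ = √(δp² + δu² + δb²) = √(33.9 + 1.44 + 0.0428) = 5.95
Q = 22.59, so δQ/Q = 5.95/22.59 = 0.263.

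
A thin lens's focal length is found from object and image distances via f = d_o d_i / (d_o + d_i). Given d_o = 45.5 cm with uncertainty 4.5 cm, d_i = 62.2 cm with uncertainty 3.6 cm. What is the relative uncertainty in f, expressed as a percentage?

6.21%

∂f/∂d_o = (d_i/(d_o+d_i))² = 0.334;  ∂f/∂d_i = (d_o/(d_o+d_i))² = 0.178
δf = √((∂f/∂d_o · δd_o)² + (∂f/∂d_i · δd_i)²) = √(2.25 + 0.413) = 1.63 cm
f = 26.3 cm, so δf/f = 1.63/26.3 = 0.0621.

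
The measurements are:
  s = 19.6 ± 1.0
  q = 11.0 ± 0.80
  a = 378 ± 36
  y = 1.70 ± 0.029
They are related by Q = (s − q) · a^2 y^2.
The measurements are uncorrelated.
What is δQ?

8.67e+05

Let u = s − q = 8.60. δu = √(δs² + δq²) = √(1.00 + 0.640) = 1.28, so δu/u = 0.149.
Q is then a monomial in u, a, y:
δQ/Q = √((δu/u)² + (2·δa/a)² + (2·δy/y)²) = √(0.0222 + 0.0363 + 0.00116) = 0.244
Q = 3.55e+06, so δQ = 0.244 × 3.55e+06 = 8.67e+05.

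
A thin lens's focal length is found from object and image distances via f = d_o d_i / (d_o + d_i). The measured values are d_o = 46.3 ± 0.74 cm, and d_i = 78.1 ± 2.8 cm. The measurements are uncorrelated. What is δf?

0.485 cm

∂f/∂d_o = (d_i/(d_o+d_i))² = 0.394;  ∂f/∂d_i = (d_o/(d_o+d_i))² = 0.139
δf = √((∂f/∂d_o · δd_o)² + (∂f/∂d_i · δd_i)²) = √(0.0851 + 0.150) = 0.485 cm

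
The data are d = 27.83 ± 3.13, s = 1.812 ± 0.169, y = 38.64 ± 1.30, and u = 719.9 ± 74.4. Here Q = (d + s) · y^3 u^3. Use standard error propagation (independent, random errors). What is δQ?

Let w = d + s = 29.64. δw = √(δd² + δs²) = √(9.80 + 0.0286) = 3.13, so δw/w = 0.106.
Q is then a monomial in w, y, u:
δQ/Q = √((δw/w)² + (3·δy/y)² + (3·δu/u)²) = √(0.0112 + 0.0102 + 0.0961) = 0.343
Q = 6.38e+14, so δQ = 0.343 × 6.38e+14 = 2.19e+14.

2.19e+14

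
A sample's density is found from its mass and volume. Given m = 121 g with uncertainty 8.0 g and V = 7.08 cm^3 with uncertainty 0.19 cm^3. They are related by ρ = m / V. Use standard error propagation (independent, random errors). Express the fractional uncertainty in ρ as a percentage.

ρ is a product of powers, so relative uncertainties combine in quadrature:
  (1·δm/m)² = (1×0.0661)² = 0.00437;  (-1·δV/V)² = (-1×0.0268)² = 0.000720
δρ/ρ = √(0.00509) = 0.0714

7.14%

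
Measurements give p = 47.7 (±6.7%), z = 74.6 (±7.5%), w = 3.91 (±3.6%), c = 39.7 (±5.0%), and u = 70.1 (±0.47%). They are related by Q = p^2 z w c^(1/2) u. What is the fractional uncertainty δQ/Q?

0.160

Products/powers → add relative errors in quadrature, weighted by exponent:
  (2·δp/p)² = (2×0.0670)² = 0.0180;  (1·δz/z)² = (1×0.0750)² = 0.00562;  (1·δw/w)² = (1×0.0360)² = 0.00130;  (½·δc/c)² = (0.5×0.0500)² = 0.000625;  (1·δu/u)² = (1×0.00470)² = 2.21e-05
δQ/Q = √(0.0255) = 0.160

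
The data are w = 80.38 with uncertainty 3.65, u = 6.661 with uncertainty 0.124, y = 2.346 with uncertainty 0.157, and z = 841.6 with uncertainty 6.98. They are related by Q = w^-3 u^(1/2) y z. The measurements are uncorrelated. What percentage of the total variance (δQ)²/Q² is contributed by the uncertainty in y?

(δQ/Q)² = (-3·δw/w)² + (½·δu/u)² + (1·δy/y)² + (1·δz/z)²
  w term: (-3×0.0454)² = 0.0186
  u term: (0.5×0.0186)² = 8.66e-05
  y term: (1×0.0669)² = 0.00448
  z term: (1×0.00829)² = 6.88e-05
Total = 0.0232. Share from y = 0.00448/0.0232 = 0.193.

19.3%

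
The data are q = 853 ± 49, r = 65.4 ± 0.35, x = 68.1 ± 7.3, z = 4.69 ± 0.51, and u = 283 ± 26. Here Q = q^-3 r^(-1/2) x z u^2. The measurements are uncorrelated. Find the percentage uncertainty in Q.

29.5%

Since Q is a product/quotient, work with relative uncertainties:
  (-3·δq/q)² = (-3×0.0574)² = 0.0297;  (−½·δr/r)² = (-0.5×0.00535)² = 7.16e-06;  (1·δx/x)² = (1×0.107)² = 0.0115;  (1·δz/z)² = (1×0.109)² = 0.0118;  (2·δu/u)² = (2×0.0919)² = 0.0338
δQ/Q = √(0.0868) = 0.295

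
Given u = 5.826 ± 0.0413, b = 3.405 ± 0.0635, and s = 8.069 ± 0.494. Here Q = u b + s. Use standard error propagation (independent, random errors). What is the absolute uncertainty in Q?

Let p = u·b = 19.84. δp/p = √((1·δu/u)² + (1·δb/b)²) = √(5.03e-05 + 0.000348) = 0.0200, so δp = 0.396.
Q = p + s: δQ = √(δp² + δs²) = √(0.157 + 0.244) = 0.633

0.633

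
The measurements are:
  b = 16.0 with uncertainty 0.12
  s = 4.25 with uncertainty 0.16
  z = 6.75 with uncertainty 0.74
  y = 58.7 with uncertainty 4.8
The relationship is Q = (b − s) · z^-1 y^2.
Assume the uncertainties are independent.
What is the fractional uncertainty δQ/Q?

Let u = b − s = 11.8. δu = √(δb² + δs²) = √(0.0144 + 0.0256) = 0.200, so δu/u = 0.0170.
Q is then a monomial in u, z, y:
δQ/Q = √((δu/u)² + (-1·δz/z)² + (2·δy/y)²) = √(0.000290 + 0.0120 + 0.0267) = 0.198

0.198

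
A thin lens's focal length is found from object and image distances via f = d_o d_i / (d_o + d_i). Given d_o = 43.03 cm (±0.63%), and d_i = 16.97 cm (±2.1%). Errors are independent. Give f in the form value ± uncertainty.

∂f/∂d_o = (d_i/(d_o+d_i))² = 0.0800;  ∂f/∂d_i = (d_o/(d_o+d_i))² = 0.514
δf = √((∂f/∂d_o · δd_o)² + (∂f/∂d_i · δd_i)²) = √(0.000470 + 0.0336) = 0.185 cm
f = 12.17 cm.

12.17 ± 0.185 cm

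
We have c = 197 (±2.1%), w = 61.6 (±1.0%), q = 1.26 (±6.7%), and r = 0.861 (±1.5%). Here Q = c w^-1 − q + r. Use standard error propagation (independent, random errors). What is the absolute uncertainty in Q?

Let p = c·w^-1 = 3.20. δp/p = √((1·δc/c)² + (-1·δw/w)²) = √(0.000441 + 0.000100) = 0.0233, so δp = 0.0744.
Q = p − q + r: δQ = √(δp² + δq² + δr²) = √(0.00553 + 0.00713 + 0.000167) = 0.113

0.113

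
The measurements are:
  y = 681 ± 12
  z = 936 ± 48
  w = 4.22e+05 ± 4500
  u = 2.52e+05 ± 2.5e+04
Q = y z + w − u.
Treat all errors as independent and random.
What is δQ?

42900

Let p = y·z = 6.37e+05. δp/p = √((1·δy/y)² + (1·δz/z)²) = √(0.000311 + 0.00263) = 0.0542, so δp = 34600.
Q = p + w − u: δQ = √(δp² + δw² + δu²) = √(1.19e+09 + 2.02e+07 + 6.25e+08) = 42900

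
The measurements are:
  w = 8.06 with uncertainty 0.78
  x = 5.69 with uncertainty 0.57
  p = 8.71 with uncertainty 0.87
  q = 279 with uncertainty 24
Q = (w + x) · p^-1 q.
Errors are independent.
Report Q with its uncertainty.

440 ± 65.8

Let u = w + x = 13.8. δu = √(δw² + δx²) = √(0.608 + 0.325) = 0.966, so δu/u = 0.0703.
Q is then a monomial in u, p, q:
δQ/Q = √((δu/u)² + (-1·δp/p)² + (1·δq/q)²) = √(0.00494 + 0.00998 + 0.00740) = 0.149
Q = 440, so δQ = 0.149 × 440 = 65.8.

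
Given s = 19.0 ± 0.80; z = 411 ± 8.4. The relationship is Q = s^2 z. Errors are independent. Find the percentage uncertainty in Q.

Since Q is a product/quotient, work with relative uncertainties:
  (2·δs/s)² = (2×0.0421)² = 0.00709;  (1·δz/z)² = (1×0.0204)² = 0.000418
δQ/Q = √(0.00751) = 0.0867

8.67%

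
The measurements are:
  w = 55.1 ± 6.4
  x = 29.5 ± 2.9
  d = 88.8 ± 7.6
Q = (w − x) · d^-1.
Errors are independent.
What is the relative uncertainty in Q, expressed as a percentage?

28.8%

Let u = w − x = 25.6. δu = √(δw² + δx²) = √(41.0 + 8.41) = 7.03, so δu/u = 0.274.
Q is then a monomial in u, d:
δQ/Q = √((δu/u)² + (-1·δd/d)²) = √(0.0753 + 0.00732) = 0.288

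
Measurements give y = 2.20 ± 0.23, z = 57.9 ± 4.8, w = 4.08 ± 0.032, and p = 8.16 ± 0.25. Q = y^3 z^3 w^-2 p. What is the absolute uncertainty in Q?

Q is a product of powers, so relative uncertainties combine in quadrature:
  (3·δy/y)² = (3×0.105)² = 0.0984;  (3·δz/z)² = (3×0.0829)² = 0.0619;  (-2·δw/w)² = (-2×0.00784)² = 0.000246;  (1·δp/p)² = (1×0.0306)² = 0.000939
δQ/Q = √(0.161) = 0.402
Q = 1.01e+06, so δQ = 0.402 × 1.01e+06 = 4.07e+05.

4.07e+05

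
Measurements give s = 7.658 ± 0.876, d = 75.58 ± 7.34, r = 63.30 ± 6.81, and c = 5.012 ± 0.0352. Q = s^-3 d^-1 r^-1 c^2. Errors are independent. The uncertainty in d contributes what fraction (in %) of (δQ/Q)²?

6.79%

(δQ/Q)² = (-3·δs/s)² + (-1·δd/d)² + (-1·δr/r)² + (2·δc/c)²
  s term: (-3×0.114)² = 0.118
  d term: (-1×0.0971)² = 0.00943
  r term: (-1×0.108)² = 0.0116
  c term: (2×0.00702)² = 0.000197
Total = 0.139. Share from d = 0.00943/0.139 = 0.0679.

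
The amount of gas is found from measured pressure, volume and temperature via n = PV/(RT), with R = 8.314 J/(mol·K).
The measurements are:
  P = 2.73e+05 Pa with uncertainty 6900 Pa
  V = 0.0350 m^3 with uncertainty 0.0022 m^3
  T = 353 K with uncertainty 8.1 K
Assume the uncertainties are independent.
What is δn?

0.233 mol

Since n is a product/quotient, work with relative uncertainties:
  (1·δP/P)² = (1×0.0253)² = 0.000639;  (1·δV/V)² = (1×0.0629)² = 0.00395;  (-1·δT/T)² = (-1×0.0229)² = 0.000527
δn/n = √(0.00512) = 0.0715
n = 3.26 mol, so δn = 0.0715 × 3.26 = 0.233 mol.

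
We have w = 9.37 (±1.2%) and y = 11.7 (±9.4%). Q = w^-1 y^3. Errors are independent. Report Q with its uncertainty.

171 ± 48.2

Each factor contributes (exponent × relative error)² to (δQ/Q)²:
  (-1·δw/w)² = (-1×0.0120)² = 0.000144;  (3·δy/y)² = (3×0.0940)² = 0.0795
δQ/Q = √(0.0797) = 0.282
Q = 171, so δQ = 0.282 × 171 = 48.2.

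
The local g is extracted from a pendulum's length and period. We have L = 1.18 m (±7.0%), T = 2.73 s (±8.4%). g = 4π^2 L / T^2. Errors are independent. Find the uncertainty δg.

Since g is a product/quotient, work with relative uncertainties:
  (1·δL/L)² = (1×0.0700)² = 0.00490;  (-2·δT/T)² = (-2×0.0840)² = 0.0282
δg/g = √(0.0331) = 0.182
g = 6.25 m/s^2, so δg = 0.182 × 6.25 = 1.14 m/s^2.

1.14 m/s^2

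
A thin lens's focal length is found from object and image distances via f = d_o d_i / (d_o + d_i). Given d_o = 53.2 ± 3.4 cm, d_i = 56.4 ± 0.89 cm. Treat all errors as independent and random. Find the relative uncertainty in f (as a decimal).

∂f/∂d_o = (d_i/(d_o+d_i))² = 0.265;  ∂f/∂d_i = (d_o/(d_o+d_i))² = 0.236
δf = √((∂f/∂d_o · δd_o)² + (∂f/∂d_i · δd_i)²) = √(0.811 + 0.0440) = 0.924 cm
f = 27.4 cm, so δf/f = 0.924/27.4 = 0.0338.

0.0338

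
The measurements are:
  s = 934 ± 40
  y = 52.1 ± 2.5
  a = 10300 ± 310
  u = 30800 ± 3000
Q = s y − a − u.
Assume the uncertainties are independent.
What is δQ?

Let p = s·y = 48700. δp/p = √((1·δs/s)² + (1·δy/y)²) = √(0.00183 + 0.00230) = 0.0643, so δp = 3130.
Q = p − a − u: δQ = √(δp² + δa² + δu²) = √(9.8e+06 + 96100 + 9e+06) = 4350

4350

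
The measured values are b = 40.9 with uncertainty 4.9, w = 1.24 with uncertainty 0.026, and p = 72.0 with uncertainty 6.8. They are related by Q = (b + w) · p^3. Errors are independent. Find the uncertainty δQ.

Let u = b + w = 42.1. δu = √(δb² + δw²) = √(24.0 + 0.000676) = 4.90, so δu/u = 0.116.
Q is then a monomial in u, p:
δQ/Q = √((δu/u)² + (3·δp/p)²) = √(0.0135 + 0.0803) = 0.306
Q = 1.57e+07, so δQ = 0.306 × 1.57e+07 = 4.82e+06.

4.82e+06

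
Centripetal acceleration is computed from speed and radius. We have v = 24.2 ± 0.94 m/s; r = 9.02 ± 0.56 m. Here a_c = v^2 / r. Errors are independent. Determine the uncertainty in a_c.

For a monomial a_c ∝ v^2, r^-1, fractional errors add in quadrature:
  (2·δv/v)² = (2×0.0388)² = 0.00604;  (-1·δr/r)² = (-1×0.0621)² = 0.00385
δa_c/a_c = √(0.00989) = 0.0994
a_c = 64.9 m/s^2, so δa_c = 0.0994 × 64.9 = 6.46 m/s^2.

6.46 m/s^2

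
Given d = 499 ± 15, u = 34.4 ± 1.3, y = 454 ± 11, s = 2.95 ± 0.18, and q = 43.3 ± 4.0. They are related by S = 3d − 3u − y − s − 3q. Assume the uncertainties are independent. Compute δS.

Sums and differences: (δS)² = Σ (cᵢ δxᵢ)².
  (3·δd)² = 2020;  (3·δu)² = 15.2;  (δy)² = 121;  (δs)² = 0.0324;  (3·δq)² = 144
δS = √(2310) = 48.0

48.0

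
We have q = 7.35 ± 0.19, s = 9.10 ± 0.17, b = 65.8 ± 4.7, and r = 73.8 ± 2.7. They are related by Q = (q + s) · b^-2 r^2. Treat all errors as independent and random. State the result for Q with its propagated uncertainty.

20.7 ± 3.34

Let u = q + s = 16.4. δu = √(δq² + δs²) = √(0.0361 + 0.0289) = 0.255, so δu/u = 0.0155.
Q is then a monomial in u, b, r:
δQ/Q = √((δu/u)² + (-2·δb/b)² + (2·δr/r)²) = √(0.000240 + 0.0204 + 0.00535) = 0.161
Q = 20.7, so δQ = 0.161 × 20.7 = 3.34.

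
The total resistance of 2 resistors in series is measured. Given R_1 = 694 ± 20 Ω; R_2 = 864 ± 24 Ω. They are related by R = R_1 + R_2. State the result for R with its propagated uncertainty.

Absolute uncertainties add in quadrature for a linear combination:
  (δR_1)² = 400;  (δR_2)² = 576
δR = √(976) = 31.2 Ω
R = 1560 Ω.

1560 ± 31.2 Ω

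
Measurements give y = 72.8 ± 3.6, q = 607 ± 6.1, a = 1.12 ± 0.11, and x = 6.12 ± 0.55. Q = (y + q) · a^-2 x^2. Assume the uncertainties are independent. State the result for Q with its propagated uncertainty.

Let u = y + q = 680. δu = √(δy² + δq²) = √(13.0 + 37.2) = 7.08, so δu/u = 0.0104.
Q is then a monomial in u, a, x:
δQ/Q = √((δu/u)² + (-2·δa/a)² + (2·δx/x)²) = √(0.000109 + 0.0386 + 0.0323) = 0.266
Q = 20300, so δQ = 0.266 × 20300 = 5410.

20300 ± 5410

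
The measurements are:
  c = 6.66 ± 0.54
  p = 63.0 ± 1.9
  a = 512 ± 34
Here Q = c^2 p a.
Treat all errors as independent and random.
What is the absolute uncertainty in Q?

2.54e+05

Products/powers → add relative errors in quadrature, weighted by exponent:
  (2·δc/c)² = (2×0.0811)² = 0.0263;  (1·δp/p)² = (1×0.0302)² = 0.000910;  (1·δa/a)² = (1×0.0664)² = 0.00441
δQ/Q = √(0.0316) = 0.178
Q = 1.43e+06, so δQ = 0.178 × 1.43e+06 = 2.54e+05.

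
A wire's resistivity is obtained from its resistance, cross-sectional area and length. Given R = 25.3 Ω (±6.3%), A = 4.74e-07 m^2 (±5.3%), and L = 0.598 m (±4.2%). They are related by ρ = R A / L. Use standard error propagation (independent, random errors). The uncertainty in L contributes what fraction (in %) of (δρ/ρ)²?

(δρ/ρ)² = (1·δR/R)² + (1·δA/A)² + (-1·δL/L)²
  R term: (1×0.0630)² = 0.00397
  A term: (1×0.0530)² = 0.00281
  L term: (-1×0.0420)² = 0.00176
Total = 0.00854. Share from L = 0.00176/0.00854 = 0.207.

20.7%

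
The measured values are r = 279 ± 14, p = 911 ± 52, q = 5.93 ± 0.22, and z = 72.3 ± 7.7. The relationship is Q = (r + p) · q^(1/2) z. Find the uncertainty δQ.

24600

Let u = r + p = 1190. δu = √(δr² + δp²) = √(196 + 2700) = 53.9, so δu/u = 0.0453.
Q is then a monomial in u, q, z:
δQ/Q = √((δu/u)² + (½·δq/q)² + (1·δz/z)²) = √(0.00205 + 0.000344 + 0.0113) = 0.117
Q = 2.1e+05, so δQ = 0.117 × 2.1e+05 = 24600.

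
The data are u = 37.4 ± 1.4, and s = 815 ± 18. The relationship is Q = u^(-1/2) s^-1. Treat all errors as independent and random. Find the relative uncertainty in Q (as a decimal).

Since Q is a product/quotient, work with relative uncertainties:
  (−½·δu/u)² = (-0.5×0.0374)² = 0.000350;  (-1·δs/s)² = (-1×0.0221)² = 0.000488
δQ/Q = √(0.000838) = 0.0289

0.0289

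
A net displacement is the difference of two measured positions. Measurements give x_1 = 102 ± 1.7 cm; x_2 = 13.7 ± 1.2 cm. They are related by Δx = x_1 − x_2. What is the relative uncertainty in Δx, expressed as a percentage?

2.36%

Absolute uncertainties add in quadrature for a linear combination:
  (δx_1)² = 2.89;  (δx_2)² = 1.44
δΔx = √(4.33) = 2.08 cm
Δx = 88.3 cm, so δΔx/Δx = 2.08/88.3 = 0.0236.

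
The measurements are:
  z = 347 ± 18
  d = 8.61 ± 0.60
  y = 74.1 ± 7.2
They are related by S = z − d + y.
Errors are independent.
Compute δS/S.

For a sum/difference, combine absolute errors in quadrature:
  (δz)² = 324;  (δd)² = 0.360;  (δy)² = 51.8
δS = √(376) = 19.4
S = 412, so δS/S = 19.4/412 = 0.0470.

0.0470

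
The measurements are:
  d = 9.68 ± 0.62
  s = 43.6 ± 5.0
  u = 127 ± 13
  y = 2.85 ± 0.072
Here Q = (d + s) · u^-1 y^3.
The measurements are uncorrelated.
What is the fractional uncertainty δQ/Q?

0.159

Let w = d + s = 53.3. δw = √(δd² + δs²) = √(0.384 + 25.0) = 5.04, so δw/w = 0.0946.
Q is then a monomial in w, u, y:
δQ/Q = √((δw/w)² + (-1·δu/u)² + (3·δy/y)²) = √(0.00894 + 0.0105 + 0.00574) = 0.159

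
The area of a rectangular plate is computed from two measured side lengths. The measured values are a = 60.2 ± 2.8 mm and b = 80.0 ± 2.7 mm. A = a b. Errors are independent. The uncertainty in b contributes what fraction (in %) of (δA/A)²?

34.5%

(δA/A)² = (1·δa/a)² + (1·δb/b)²
  a term: (1×0.0465)² = 0.00216
  b term: (1×0.0338)² = 0.00114
Total = 0.00330. Share from b = 0.00114/0.00330 = 0.345.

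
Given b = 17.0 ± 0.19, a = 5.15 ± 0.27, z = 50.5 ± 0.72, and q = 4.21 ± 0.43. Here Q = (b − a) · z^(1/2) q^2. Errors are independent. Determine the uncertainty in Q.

Let u = b − a = 11.8. δu = √(δb² + δa²) = √(0.0361 + 0.0729) = 0.330, so δu/u = 0.0279.
Q is then a monomial in u, z, q:
δQ/Q = √((δu/u)² + (½·δz/z)² + (2·δq/q)²) = √(0.000776 + 5.08e-05 + 0.0417) = 0.206
Q = 1490, so δQ = 0.206 × 1490 = 308.

308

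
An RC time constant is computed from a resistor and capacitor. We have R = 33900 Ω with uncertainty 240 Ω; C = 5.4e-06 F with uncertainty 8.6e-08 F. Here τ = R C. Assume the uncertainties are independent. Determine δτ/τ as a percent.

Since τ is a product/quotient, work with relative uncertainties:
  (1·δR/R)² = (1×0.00708)² = 5.01e-05;  (1·δC/C)² = (1×0.0159)² = 0.000254
δτ/τ = √(0.000304) = 0.0174

1.74%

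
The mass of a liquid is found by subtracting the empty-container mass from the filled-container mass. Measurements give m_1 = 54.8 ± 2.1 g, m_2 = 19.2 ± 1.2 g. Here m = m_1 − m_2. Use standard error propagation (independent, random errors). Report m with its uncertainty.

35.6 ± 2.42 g

m is a linear combination, so absolute uncertainties add in quadrature:
  (δm_1)² = 4.41;  (δm_2)² = 1.44
δm = √(5.85) = 2.42 g
m = 35.6 g.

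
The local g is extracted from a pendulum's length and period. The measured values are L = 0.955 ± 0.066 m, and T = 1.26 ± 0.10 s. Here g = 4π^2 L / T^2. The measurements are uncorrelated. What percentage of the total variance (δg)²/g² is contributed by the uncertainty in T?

(δg/g)² = (1·δL/L)² + (-2·δT/T)²
  L term: (1×0.0691)² = 0.00478
  T term: (-2×0.0794)² = 0.0252
Total = 0.0300. Share from T = 0.0252/0.0300 = 0.841.

84.1%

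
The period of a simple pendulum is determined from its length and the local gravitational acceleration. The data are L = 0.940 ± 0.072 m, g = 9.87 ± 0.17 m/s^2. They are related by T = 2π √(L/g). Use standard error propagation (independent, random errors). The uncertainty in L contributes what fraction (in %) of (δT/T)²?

(δT/T)² = (½·δL/L)² + (−½·δg/g)²
  L term: (0.5×0.0766)² = 0.00147
  g term: (-0.5×0.0172)² = 7.42e-05
Total = 0.00154. Share from L = 0.00147/0.00154 = 0.952.

95.2%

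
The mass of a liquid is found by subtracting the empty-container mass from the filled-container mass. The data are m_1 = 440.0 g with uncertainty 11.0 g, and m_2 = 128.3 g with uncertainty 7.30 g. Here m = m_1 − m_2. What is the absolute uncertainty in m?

Sums and differences: (δm)² = Σ (cᵢ δxᵢ)².
  (δm_1)² = 121;  (δm_2)² = 53.3
δm = √(174) = 13.2 g

13.2 g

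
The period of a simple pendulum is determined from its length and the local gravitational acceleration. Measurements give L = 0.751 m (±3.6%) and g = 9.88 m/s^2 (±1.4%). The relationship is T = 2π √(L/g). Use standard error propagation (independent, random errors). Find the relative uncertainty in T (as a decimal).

0.0193

For a monomial T ∝ L^(1/2), g^(-1/2), fractional errors add in quadrature:
  (½·δL/L)² = (0.5×0.0360)² = 0.000324;  (−½·δg/g)² = (-0.5×0.0140)² = 4.9e-05
δT/T = √(0.000373) = 0.0193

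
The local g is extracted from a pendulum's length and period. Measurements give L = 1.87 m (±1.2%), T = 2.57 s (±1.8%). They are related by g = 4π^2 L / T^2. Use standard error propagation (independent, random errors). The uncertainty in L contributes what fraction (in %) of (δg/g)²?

10.00%

(δg/g)² = (1·δL/L)² + (-2·δT/T)²
  L term: (1×0.0120)² = 0.000144
  T term: (-2×0.0180)² = 0.00130
Total = 0.00144. Share from L = 0.000144/0.00144 = 0.100.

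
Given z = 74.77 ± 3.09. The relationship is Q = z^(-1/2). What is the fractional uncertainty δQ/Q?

Products/powers → add relative errors in quadrature, weighted by exponent:
  (−½·δz/z)² = (-0.5×0.0413)² = 0.000427
δQ/Q = √(0.000427) = 0.0207

0.0207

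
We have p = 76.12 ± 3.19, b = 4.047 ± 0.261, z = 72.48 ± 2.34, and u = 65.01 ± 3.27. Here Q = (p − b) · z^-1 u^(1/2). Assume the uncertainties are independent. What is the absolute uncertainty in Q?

0.484

Let w = p − b = 72.07. δw = √(δp² + δb²) = √(10.2 + 0.0681) = 3.20, so δw/w = 0.0444.
Q is then a monomial in w, z, u:
δQ/Q = √((δw/w)² + (-1·δz/z)² + (½·δu/u)²) = √(0.00197 + 0.00104 + 0.000633) = 0.0604
Q = 8.018, so δQ = 0.0604 × 8.018 = 0.484.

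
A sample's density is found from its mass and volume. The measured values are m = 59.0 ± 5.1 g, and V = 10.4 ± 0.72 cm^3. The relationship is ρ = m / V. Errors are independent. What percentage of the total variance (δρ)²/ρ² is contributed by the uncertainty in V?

(δρ/ρ)² = (1·δm/m)² + (-1·δV/V)²
  m term: (1×0.0864)² = 0.00747
  V term: (-1×0.0692)² = 0.00479
Total = 0.0123. Share from V = 0.00479/0.0123 = 0.391.

39.1%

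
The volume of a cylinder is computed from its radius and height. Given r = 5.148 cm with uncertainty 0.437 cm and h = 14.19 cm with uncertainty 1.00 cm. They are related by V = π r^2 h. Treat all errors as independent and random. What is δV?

V is a product of powers, so relative uncertainties combine in quadrature:
  (2·δr/r)² = (2×0.0849)² = 0.0288;  (1·δh/h)² = (1×0.0705)² = 0.00497
δV/V = √(0.0338) = 0.184
V = 1181 cm^3, so δV = 0.184 × 1181 = 217 cm^3.

217 cm^3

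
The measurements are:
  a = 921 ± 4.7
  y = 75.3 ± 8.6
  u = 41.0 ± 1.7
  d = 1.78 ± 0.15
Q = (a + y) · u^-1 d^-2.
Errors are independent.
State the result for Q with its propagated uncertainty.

Let w = a + y = 996. δw = √(δa² + δy²) = √(22.1 + 74.0) = 9.80, so δw/w = 0.00984.
Q is then a monomial in w, u, d:
δQ/Q = √((δw/w)² + (-1·δu/u)² + (-2·δd/d)²) = √(9.68e-05 + 0.00172 + 0.0284) = 0.174
Q = 7.67, so δQ = 0.174 × 7.67 = 1.33.

7.67 ± 1.33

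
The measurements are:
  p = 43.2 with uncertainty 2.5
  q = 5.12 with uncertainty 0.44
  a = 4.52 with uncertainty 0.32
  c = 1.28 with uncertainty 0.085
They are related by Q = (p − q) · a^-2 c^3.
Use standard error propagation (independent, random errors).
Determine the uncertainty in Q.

0.990

Let u = p − q = 38.1. δu = √(δp² + δq²) = √(6.25 + 0.194) = 2.54, so δu/u = 0.0667.
Q is then a monomial in u, a, c:
δQ/Q = √((δu/u)² + (-2·δa/a)² + (3·δc/c)²) = √(0.00444 + 0.0200 + 0.0397) = 0.253
Q = 3.91, so δQ = 0.253 × 3.91 = 0.990.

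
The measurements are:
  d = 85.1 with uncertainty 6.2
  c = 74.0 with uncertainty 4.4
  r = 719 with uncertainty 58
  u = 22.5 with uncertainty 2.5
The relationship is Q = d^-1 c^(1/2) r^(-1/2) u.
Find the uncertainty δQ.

0.0120

For a monomial Q ∝ d^-1, c^(1/2), r^(-1/2), u, fractional errors add in quadrature:
  (-1·δd/d)² = (-1×0.0729)² = 0.00531;  (½·δc/c)² = (0.5×0.0595)² = 0.000884;  (−½·δr/r)² = (-0.5×0.0807)² = 0.00163;  (1·δu/u)² = (1×0.111)² = 0.0123
δQ/Q = √(0.0202) = 0.142
Q = 0.0848, so δQ = 0.142 × 0.0848 = 0.0120.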